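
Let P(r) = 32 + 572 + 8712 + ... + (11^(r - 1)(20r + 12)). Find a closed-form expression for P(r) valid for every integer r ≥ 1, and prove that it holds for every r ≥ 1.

P(r) = 11^r(2r + 1) - 1

We claim P(r) = 11^r(2r + 1) - 1 for all r ≥ 1.
Base case (r = 1): P(1) = 32, and the closed form gives 32. They agree.
Inductive step: suppose the statement holds for some j ≥ 1, so P(j) = 11^j(2j + 1) - 1.
Then P(j+1) = P(j) + (11^j(20j + 32)) = (11^j(2j + 1) - 1) + (11^j(20j + 32)).
Simplifying, P(j+1) = 22·11^j·j + 33·11^j - 1 = 11^(j+1)(2(j+1) + 1) - 1,
which is the closed form with r = j+1.
Hence, by induction on r, the claim holds for every r ≥ 1.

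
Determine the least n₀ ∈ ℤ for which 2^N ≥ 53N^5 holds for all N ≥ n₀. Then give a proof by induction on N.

At N = 30: 1073741824 < 1287900000, so the inequality fails and n₀ ≥ 31. We prove 2^N ≥ 53N^5 for all N ≥ 31.
For the base case N = 31: 2^N = 2147483648 and 53N^5 = 1517345003, so 2147483648 ≥ 1517345003.
For the inductive step, assume it holds for an arbitrary j ≥ 31, so 2^j ≥ 53j^5.
Then 2^(j + 1) = 2·(2^j) ≥ 2·(53j^5).
Also, for j ≥ 31 we have 2·(53j^5) ≥ 53(j+1)^5, since 2 ≥ (1 + 1/j)^5 for all j ≥ 31.
Combining, 2^(j + 1) ≥ 53(j+1)^5.
By the principle of mathematical induction, the result holds for all N ≥ 31.
Hence the smallest such n₀ is 31.

n₀ = 31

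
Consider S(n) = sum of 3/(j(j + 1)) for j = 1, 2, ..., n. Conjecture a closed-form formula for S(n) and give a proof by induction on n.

S(n) = 3n/(n + 1)

We claim S(n) = 3n/(n + 1) for all n ≥ 1.
Base step (n = 1): S(1) = 3/2, and the closed form gives 3/2. They agree.
Inductive step: assume the claim holds for n = j, so S(j) = 3j/(j + 1).
Then S(j+1) = S(j) + (3/((j + 1)(j + 2))) = (3j/(j + 1)) + (3/((j + 1)(j + 2))).
Simplifying, S(j+1) = 3(j + 1)/(j + 2) = 3(j+1)/((j+1) + 1),
which is the closed form with n = j+1.
By induction, the statement is established for all n ≥ 1.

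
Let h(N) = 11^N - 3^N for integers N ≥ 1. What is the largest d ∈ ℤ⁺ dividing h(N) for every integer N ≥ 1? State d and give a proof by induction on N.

d = 8

Computing the first values: h(1) = 8 and h(2) = 112; gcd(8, 112) = 8, so d ≤ 8.
We prove 8 | 11^N - 3^N for all N ≥ 1 by induction on N.
For the base case N = 1: h(1) = 8 = 8·(1), so 8 | h(1).
Suppose the result is true for N = m, i.e. 8 | h(m). Then
11^{m+1} − 3^{m+1} = 11·11^m − 3·3^m = 11·(11^m − 3^m) + (8)·3^m. The first term is divisible by 8 by the inductive hypothesis, and the second term (8)·3^m is divisible by 8 since 8 | 8. Hence 8 | h(m+1).
This completes the induction.
Therefore the largest such d is 8.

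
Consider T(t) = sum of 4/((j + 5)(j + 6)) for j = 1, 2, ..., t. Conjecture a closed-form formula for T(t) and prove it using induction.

We claim T(t) = 2t/(3(t + 6)) for all t ≥ 1.
Base case (t = 1): T(1) = 2/21, and the closed form gives 2/21. They agree.
For the inductive step, assume it holds for an arbitrary j ≥ 1, so T(j) = 2j/(3(j + 6)).
Then T(j+1) = T(j) + (4/((j + 6)(j + 7))) = (2j/(3(j + 6))) + (4/((j + 6)(j + 7))).
Simplifying, T(j+1) = 2(j + 1)/(3(j + 7)) = 2(j+1)/(3((j+1) + 6)),
which is the closed form with t = j+1.
By the principle of mathematical induction, the result holds for all t ≥ 1.

T(t) = 2t/(3(t + 6))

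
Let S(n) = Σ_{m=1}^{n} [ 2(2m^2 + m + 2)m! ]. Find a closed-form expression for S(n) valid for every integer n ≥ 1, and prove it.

S(n) = (4n + 2)(n + 1)! - 2

We claim S(n) = (4n + 2)(n + 1)! - 2 for all n ≥ 1.
Base case (n = 1): S(1) = 10, and the closed form gives 10. They agree.
For the inductive step, assume it holds for an arbitrary m ≥ 1, so S(m) = (4m + 2)(m + 1)! - 2.
Then S(m+1) = S(m) + (2(2m^2 + 5m + 5)(m + 1)!) = ((4m + 2)(m + 1)! - 2) + (2(2m^2 + 5m + 5)(m + 1)!).
Simplifying, S(m+1) = (4(m+1) + 2)((m+1) + 1)! - 2,
which is the closed form with n = m+1.
By induction, the statement is established for all n ≥ 1.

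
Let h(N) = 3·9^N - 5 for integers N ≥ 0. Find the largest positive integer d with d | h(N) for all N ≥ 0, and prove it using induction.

d = 2

Computing the first values: h(0) = -2 and h(1) = 22; gcd(-2, 22) = 2, so d ≤ 2.
We prove 2 | 3·9^N - 5 for all N ≥ 0 by induction on N.
When N = 0: h(0) = -2 = 2·(-1), so 2 | h(0).
For the inductive step, assume it holds for an arbitrary k ≥ 0, i.e. 2 | h(k). Then
h(k+1) = 3·9^(k+1) - 5 = 9·(3·9^k - 5) + 40 = 9·h(k) + 40. The first term is divisible by 2 by the inductive hypothesis, and 40 is divisible by 2. Hence 2 | h(k+1).
By the principle of mathematical induction, the result holds for all N ≥ 0.
Therefore the largest such d is 2.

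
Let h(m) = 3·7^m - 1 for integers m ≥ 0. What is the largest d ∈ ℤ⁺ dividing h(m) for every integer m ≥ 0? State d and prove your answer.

Computing the first values: h(0) = 2 and h(1) = 20; gcd(2, 20) = 2, so d ≤ 2.
We prove 2 | 3·7^m - 1 for all m ≥ 0 by induction on m.
Base case (m = 0): h(0) = 2 = 2·(1), so 2 | h(0).
Inductive step: suppose the statement holds for some r ≥ 0, i.e. 2 | h(r). Then
h(r+1) = 3·7^(r+1) - 1 = 7·(3·7^r - 1) + 6 = 7·h(r) + 6. The first term is divisible by 2 by the inductive hypothesis, and 6 is divisible by 2. Hence 2 | h(r+1).
Hence, by induction on m, the claim holds for every m ≥ 0.
Therefore the largest such d is 2.

d = 2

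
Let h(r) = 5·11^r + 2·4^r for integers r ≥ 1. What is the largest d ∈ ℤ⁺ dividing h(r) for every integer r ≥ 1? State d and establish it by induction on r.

Computing the first values: h(1) = 63 and h(2) = 637; gcd(63, 637) = 7, so d ≤ 7.
We prove 7 | 5·11^r + 2·4^r for all r ≥ 1 by induction on r.
Base step (r = 1): h(1) = 63 = 7·(9), so 7 | h(1).
Inductive step: suppose the statement holds for some k ≥ 1, i.e. 7 | h(k). Then
h(k+1) − 11·h(k) = (5·11^(k+1) + 2·4^(k+1)) − 11·(5·11^k + 2·4^k) = (2)·4^k·(4 − 11) = (-14)·4^k. Since 7 | h(k) by the inductive hypothesis, 7 | 11·h(k); and 7 | -14 since -14 = 7·-2. Therefore 7 | h(k+1).
By the principle of mathematical induction, the result holds for all r ≥ 1.
Therefore the largest such d is 7.

d = 7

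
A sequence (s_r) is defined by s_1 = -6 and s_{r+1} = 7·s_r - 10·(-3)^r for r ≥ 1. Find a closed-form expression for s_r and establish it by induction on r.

s_r = (-3)^r - 3·7^(r - 1)

Computing the first terms: s_1 = -6, s_2 = -12, s_3 = -174. This suggests s_r = (-3)^r - 3·7^(r - 1).
When r = 1: the formula gives -6 = -6 = s_1.
Inductive step: suppose the statement holds for some j ≥ 1, so s_j = (-3)^j - 3·7^(j - 1).
Then s_{j+1} = 7·s_j - 10·(-3)^j = 7·((-3)^j - 3·7^(j - 1)) - 10·(-3)^j = (-3)^(j + 1) - 3·7^j = (-3)^(j+1) - 3·7^((j+1) - 1),
which is the claimed formula at r = j+1.
By the principle of mathematical induction, the result holds for all r ≥ 1.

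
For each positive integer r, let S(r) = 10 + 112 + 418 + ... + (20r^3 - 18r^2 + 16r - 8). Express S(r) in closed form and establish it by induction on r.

S(r) = r(5r^3 + 4r^2 + 4r - 3)

We claim S(r) = r(5r^3 + 4r^2 + 4r - 3) for all r ≥ 1.
Base step (r = 1): S(1) = 10, and the closed form gives 10. They agree.
Inductive step: suppose the statement holds for some i ≥ 1, so S(i) = i(5i^3 + 4i^2 + 4i - 3).
Then S(i+1) = S(i) + (20i^3 + 42i^2 + 40i + 10) = (i(5i^3 + 4i^2 + 4i - 3)) + (20i^3 + 42i^2 + 40i + 10).
Simplifying, S(i+1) = (i + 1)(5i^3 + 19i^2 + 27i + 10) = (i+1)(5(i+1)^3 + 4(i+1)^2 + 4(i+1) - 3),
which is the closed form with r = i+1.
Hence, by induction on r, the claim holds for every r ≥ 1.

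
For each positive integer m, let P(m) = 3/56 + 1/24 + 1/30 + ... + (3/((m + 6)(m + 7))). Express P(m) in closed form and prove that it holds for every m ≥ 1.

We claim P(m) = 3m/(7(m + 7)) for all m ≥ 1.
For the base case m = 1: P(1) = 3/56, and the closed form gives 3/56. They agree.
Suppose the result is true for m = k, so P(k) = 3k/(7(k + 7)).
Then P(k+1) = P(k) + (3/((k + 7)(k + 8))) = (3k/(7(k + 7))) + (3/((k + 7)(k + 8))).
Simplifying, P(k+1) = 3(k + 1)/(7(k + 8)) = 3(k+1)/(7((k+1) + 7)),
which is the closed form with m = k+1.
By the principle of mathematical induction, the result holds for all m ≥ 1.

P(m) = 3m/(7(m + 7))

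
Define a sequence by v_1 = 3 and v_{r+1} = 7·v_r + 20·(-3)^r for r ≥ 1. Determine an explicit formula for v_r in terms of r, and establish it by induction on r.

Computing the first terms: v_1 = 3, v_2 = -39, v_3 = -93. This suggests v_r = -2(-3)^r - 3·7^(r - 1).
For the base case r = 1: the formula gives 3 = 3 = v_1.
For the inductive step, assume it holds for an arbitrary j ≥ 1, so v_j = -2(-3)^j - 3·7^(j - 1).
Then v_{j+1} = 7·v_j + 20·(-3)^j = 7·(-2(-3)^j - 3·7^(j - 1)) + 20·(-3)^j = -2(-3)^(j + 1) - 3·7^j = -2(-3)^(j+1) - 3·7^((j+1) - 1),
which is the claimed formula at r = j+1.
By induction, the statement is established for all r ≥ 1.

v_r = -2(-3)^r - 3·7^(r - 1)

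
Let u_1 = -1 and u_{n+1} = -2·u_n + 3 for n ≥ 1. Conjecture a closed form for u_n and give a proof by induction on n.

u_n = (-2)^n + 1

Computing the first terms: u_1 = -1, u_2 = 5, u_3 = -7. This suggests u_n = (-2)^n + 1.
When n = 1: the formula gives -1 = -1 = u_1.
For the inductive step, assume it holds for an arbitrary p ≥ 1, so u_p = (-2)^p + 1.
Then u_{p+1} = -2·u_p + 3 = -2·((-2)^p + 1) + 3 = (-2)^(p + 1) + 1,
which is the claimed formula at n = p+1.
By induction, the statement is established for all n ≥ 1.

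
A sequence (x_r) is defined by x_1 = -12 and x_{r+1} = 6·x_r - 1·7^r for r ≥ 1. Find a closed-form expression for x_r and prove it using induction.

x_r = -5·6^(r - 1) - 7^r

Computing the first terms: x_1 = -12, x_2 = -79, x_3 = -523. This suggests x_r = -5·6^(r - 1) - 7^r.
When r = 1: the formula gives -12 = -12 = x_1.
Inductive step: assume the claim holds for r = k, so x_k = -5·6^(k - 1) - 7^k.
Then x_{k+1} = 6·x_k - 1·7^k = 6·(-5·6^(k - 1) - 7^k) - 1·7^k = -5·6^k - 7^(k + 1) = -5·6^((k+1) - 1) - 7^(k+1),
which is the claimed formula at r = k+1.
Hence, by induction on r, the claim holds for every r ≥ 1.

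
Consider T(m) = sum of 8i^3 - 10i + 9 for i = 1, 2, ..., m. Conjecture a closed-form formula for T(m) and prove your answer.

T(m) = m(2m^3 + 4m^2 - 3m + 4)

We claim T(m) = m(2m^3 + 4m^2 - 3m + 4) for all m ≥ 1.
When m = 1: T(1) = 7, and the closed form gives 7. They agree.
Inductive step: assume the claim holds for m = i, so T(i) = i(2i^3 + 4i^2 - 3i + 4).
Then T(i+1) = T(i) + (-10i + 8(i + 1)^3 - 1) = (i(2i^3 + 4i^2 - 3i + 4)) + (-10i + 8(i + 1)^3 - 1).
Simplifying, T(i+1) = (i + 1)(2i^3 + 10i^2 + 11i + 7) = (i+1)(2(i+1)^3 + 4(i+1)^2 - 3(i+1) + 4),
which is the closed form with m = i+1.
By the principle of mathematical induction, the result holds for all m ≥ 1.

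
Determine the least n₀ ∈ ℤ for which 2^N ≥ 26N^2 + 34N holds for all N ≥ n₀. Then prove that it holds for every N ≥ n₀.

n₀ = 13

At N = 12: 4096 < 4152, so the inequality fails and n₀ ≥ 13. We prove 2^N ≥ 26N^2 + 34N for all N ≥ 13.
Base step (N = 13): 2^N = 8192 and 26N^2 + 34N = 4836, so 8192 ≥ 4836.
Inductive step: assume the claim holds for N = r, so 2^r ≥ 26r^2 + 34r.
Then 2^(r + 1) = 2·(2^r) ≥ 2·(26r^2 + 34r).
Also, for r ≥ 13 we have 2·(26r^2 + 34r) ≥ 26(r+1)^2 + 34(r+1), since 2·(26r^2 + 34r) − (26(r+1)^2 + 34(r+1)) = 26r^2 - 18r - 60, which is nonnegative for all r ≥ 13.
Combining, 2^(r + 1) ≥ 26(r+1)^2 + 34(r+1).
By the principle of mathematical induction, the result holds for all N ≥ 13.
Hence the smallest such n₀ is 13.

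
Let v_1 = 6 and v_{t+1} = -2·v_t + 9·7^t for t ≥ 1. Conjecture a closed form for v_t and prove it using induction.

v_t = -(-2)^(t - 1) + 7^t

Computing the first terms: v_1 = 6, v_2 = 51, v_3 = 339. This suggests v_t = -(-2)^(t - 1) + 7^t.
Base step (t = 1): the formula gives 6 = 6 = v_1.
For the inductive step, assume it holds for an arbitrary m ≥ 1, so v_m = -(-2)^(m - 1) + 7^m.
Then v_{m+1} = -2·v_m + 9·7^m = -2·(-(-2)^(m - 1) + 7^m) + 9·7^m = -(-2)^m + 7^(m + 1) = -(-2)^((m+1) - 1) + 7^(m+1),
which is the claimed formula at t = m+1.
By induction, the statement is established for all t ≥ 1.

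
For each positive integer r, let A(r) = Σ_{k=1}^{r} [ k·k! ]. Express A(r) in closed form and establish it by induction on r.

A(r) = (r + 1)! - 1

We claim A(r) = (r + 1)! - 1 for all r ≥ 1.
Base step (r = 1): A(1) = 1, and the closed form gives 1. They agree.
For the inductive step, assume it holds for an arbitrary k ≥ 1, so A(k) = (k + 1)! - 1.
Then A(k+1) = A(k) + ((k + 1)(k + 1)!) = ((k + 1)! - 1) + ((k + 1)(k + 1)!).
Simplifying, A(k+1) = ((k+1) + 1)! - 1,
which is the closed form with r = k+1.
Hence, by induction on r, the claim holds for every r ≥ 1.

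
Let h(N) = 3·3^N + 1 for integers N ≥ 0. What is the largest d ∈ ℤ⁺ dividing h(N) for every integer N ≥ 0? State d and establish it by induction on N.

d = 2

Computing the first values: h(0) = 4 and h(1) = 10; gcd(4, 10) = 2, so d ≤ 2.
We prove 2 | 3·3^N + 1 for all N ≥ 0 by induction on N.
Base step (N = 0): h(0) = 4 = 2·(2), so 2 | h(0).
Suppose the result is true for N = r, i.e. 2 | h(r). Then
h(r+1) = 3·3^(r+1) + 1 = 3·(3·3^r + 1) - 2 = 3·h(r) - 2. The first term is divisible by 2 by the inductive hypothesis, and -2 is divisible by 2. Hence 2 | h(r+1).
By the principle of mathematical induction, the result holds for all N ≥ 0.
Therefore the largest such d is 2.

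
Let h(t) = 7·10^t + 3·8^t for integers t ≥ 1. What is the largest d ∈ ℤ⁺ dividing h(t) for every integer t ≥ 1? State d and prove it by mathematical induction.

d = 2

Computing the first values: h(1) = 94 and h(2) = 892; gcd(94, 892) = 2, so d ≤ 2.
We prove 2 | 7·10^t + 3·8^t for all t ≥ 1 by induction on t.
Base case (t = 1): h(1) = 94 = 2·(47), so 2 | h(1).
For the inductive step, assume it holds for an arbitrary k ≥ 1, i.e. 2 | h(k). Then
h(k+1) − 10·h(k) = (7·10^(k+1) + 3·8^(k+1)) − 10·(7·10^k + 3·8^k) = (3)·8^k·(8 − 10) = (-6)·8^k. Since 2 | h(k) by the inductive hypothesis, 2 | 10·h(k); and 2 | -6 since -6 = 2·-3. Therefore 2 | h(k+1).
By the principle of mathematical induction, the result holds for all t ≥ 1.
Therefore the largest such d is 2.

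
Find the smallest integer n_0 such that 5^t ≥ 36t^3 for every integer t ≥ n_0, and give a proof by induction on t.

At t = 5: 3125 < 4500, so the inequality fails and n_0 ≥ 6. We prove 5^t ≥ 36t^3 for all t ≥ 6.
When t = 6: 5^t = 15625 and 36t^3 = 7776, so 15625 ≥ 7776.
For the inductive step, assume it holds for an arbitrary j ≥ 6, so 5^j ≥ 36j^3.
Then 5^(j + 1) = 5·(5^j) ≥ 5·(36j^3).
Also, for j ≥ 6 we have 5·(36j^3) ≥ 36(j+1)^3, since 5 ≥ (1 + 1/j)^3 for all j ≥ 6.
Combining, 5^(j + 1) ≥ 36(j+1)^3.
This completes the induction.
Hence the smallest such n_0 is 6.

n_0 = 6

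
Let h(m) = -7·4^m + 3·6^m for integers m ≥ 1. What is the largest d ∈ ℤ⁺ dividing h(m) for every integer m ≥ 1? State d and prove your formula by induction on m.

Computing the first values: h(1) = -10 and h(2) = -4; gcd(-10, -4) = 2, so d ≤ 2.
We prove 2 | -7·4^m + 3·6^m for all m ≥ 1 by induction on m.
Base step (m = 1): h(1) = -10 = 2·(-5), so 2 | h(1).
Inductive step: assume the claim holds for m = i, i.e. 2 | h(i). Then
h(i+1) − 6·h(i) = (-7·4^(i+1) + 3·6^(i+1)) − 6·(-7·4^i + 3·6^i) = (-7)·4^i·(4 − 6) = (14)·4^i. Since 2 | h(i) by the inductive hypothesis, 2 | 6·h(i); and 2 | 14 since 14 = 2·7. Therefore 2 | h(i+1).
By induction, the statement is established for all m ≥ 1.
Therefore the largest such d is 2.

d = 2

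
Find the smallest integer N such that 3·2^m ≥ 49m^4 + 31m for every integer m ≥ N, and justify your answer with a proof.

At m = 21: 6291456 < 9530220, so the inequality fails and N ≥ 22. We prove 3·2^m ≥ 49m^4 + 31m for all m ≥ 22.
Base step (m = 22): 3·2^m = 12582912 and 49m^4 + 31m = 11479226, so 12582912 ≥ 11479226.
Inductive step: assume the claim holds for m = k, so 3·2^k ≥ 49k^4 + 31k.
Then 3·2^(k + 1) = 2·(3·2^k) ≥ 2·(49k^4 + 31k).
Also, for k ≥ 22 we have 2·(49k^4 + 31k) ≥ 49(k+1)^4 + 31(k+1), since 2·(49k^4 + 31k) − (49(k+1)^4 + 31(k+1)) = 49k^4 - 196k^3 - 294k^2 - 165k - 80, which is nonnegative for all k ≥ 22.
Combining, 3·2^(k + 1) ≥ 49(k+1)^4 + 31(k+1).
This completes the induction.
Hence the smallest such N is 22.

N = 22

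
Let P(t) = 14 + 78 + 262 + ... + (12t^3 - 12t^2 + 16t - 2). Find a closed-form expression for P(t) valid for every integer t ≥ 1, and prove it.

We claim P(t) = t(3t^3 + 2t^2 + 5t + 4) for all t ≥ 1.
When t = 1: P(1) = 14, and the closed form gives 14. They agree.
Inductive step: assume the claim holds for t = m, so P(m) = m(3m^3 + 2m^2 + 5m + 4).
Then P(m+1) = P(m) + (12m^3 + 24m^2 + 28m + 14) = (m(3m^3 + 2m^2 + 5m + 4)) + (12m^3 + 24m^2 + 28m + 14).
Simplifying, P(m+1) = (m + 1)(3m^3 + 11m^2 + 18m + 14) = (m+1)(3(m+1)^3 + 2(m+1)^2 + 5(m+1) + 4),
which is the closed form with t = m+1.
This completes the induction.

P(t) = t(3t^3 + 2t^2 + 5t + 4)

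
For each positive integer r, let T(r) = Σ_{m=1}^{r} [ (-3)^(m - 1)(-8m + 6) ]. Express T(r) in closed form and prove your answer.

We claim T(r) = (-3)^r(2r - 1) + 1 for all r ≥ 1.
When r = 1: T(1) = -2, and the closed form gives -2. They agree.
Inductive step: suppose the statement holds for some m ≥ 1, so T(m) = (-3)^m(2m - 1) + 1.
Then T(m+1) = T(m) + ((-3)^m(-8m - 2)) = ((-3)^m(2m - 1) + 1) + ((-3)^m(-8m - 2)).
Simplifying, T(m+1) = -6(-3)^m·m - 3(-3)^m + 1 = (-3)^(m+1)(2(m+1) - 1) + 1,
which is the closed form with r = m+1.
By induction, the statement is established for all r ≥ 1.

T(r) = (-3)^r(2r - 1) + 1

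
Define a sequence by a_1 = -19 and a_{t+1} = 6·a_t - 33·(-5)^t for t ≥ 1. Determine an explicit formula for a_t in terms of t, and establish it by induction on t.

a_t = 3(-5)^t - 4·6^(t - 1)

Computing the first terms: a_1 = -19, a_2 = 51, a_3 = -519. This suggests a_t = 3(-5)^t - 4·6^(t - 1).
For the base case t = 1: the formula gives -19 = -19 = a_1.
Inductive step: suppose the statement holds for some p ≥ 1, so a_p = 3(-5)^p - 4·6^(p - 1).
Then a_{p+1} = 6·a_p - 33·(-5)^p = 6·(3(-5)^p - 4·6^(p - 1)) - 33·(-5)^p = 3(-5)^(p + 1) - 4·6^p = 3(-5)^(p+1) - 4·6^((p+1) - 1),
which is the claimed formula at t = p+1.
By induction, the statement is established for all t ≥ 1.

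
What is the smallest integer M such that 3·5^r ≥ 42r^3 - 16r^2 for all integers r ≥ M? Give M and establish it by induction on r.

At r = 4: 1875 < 2432, so the inequality fails and M ≥ 5. We prove 3·5^r ≥ 42r^3 - 16r^2 for all r ≥ 5.
Base step (r = 5): 3·5^r = 9375 and 42r^3 - 16r^2 = 4850, so 9375 ≥ 4850.
Inductive step: suppose the statement holds for some k ≥ 5, so 3·5^k ≥ 42k^3 - 16k^2.
Then 3·5^(k + 1) = 5·(3·5^k) ≥ 5·(42k^3 - 16k^2).
Also, for k ≥ 5 we have 5·(42k^3 - 16k^2) ≥ 42(k+1)^3 - 16(k+1)^2, since 5·(42k^3 - 16k^2) − (42(k+1)^3 - 16(k+1)^2) = 168k^3 - 190k^2 - 94k - 26, which is nonnegative for all k ≥ 5.
Combining, 3·5^(k + 1) ≥ 42(k+1)^3 - 16(k+1)^2.
By the principle of mathematical induction, the result holds for all r ≥ 5.
Hence the smallest such M is 5.

M = 5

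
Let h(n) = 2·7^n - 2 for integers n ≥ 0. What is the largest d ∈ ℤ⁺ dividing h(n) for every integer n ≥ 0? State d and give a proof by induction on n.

Computing the first values: h(0) = 0 and h(1) = 12; gcd(0, 12) = 12, so d ≤ 12.
We prove 12 | 2·7^n - 2 for all n ≥ 0 by induction on n.
Base case (n = 0): h(0) = 0 = 12·(0), so 12 | h(0).
Inductive step: suppose the statement holds for some p ≥ 0, i.e. 12 | h(p). Then
h(p+1) = 2·7^(p+1) - 2 = 7·(2·7^p - 2) + 12 = 7·h(p) + 12. The first term is divisible by 12 by the inductive hypothesis, and 12 is divisible by 12. Hence 12 | h(p+1).
By the principle of mathematical induction, the result holds for all n ≥ 0.
Therefore the largest such d is 12.

d = 12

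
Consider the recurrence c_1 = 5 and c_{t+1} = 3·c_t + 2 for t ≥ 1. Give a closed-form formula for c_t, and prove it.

c_t = 2·3^t - 1

Computing the first terms: c_1 = 5, c_2 = 17, c_3 = 53. This suggests c_t = 2·3^t - 1.
Base case (t = 1): the formula gives 5 = 5 = c_1.
For the inductive step, assume it holds for an arbitrary k ≥ 1, so c_k = 2·3^k - 1.
Then c_{k+1} = 3·c_k + 2 = 3·(2·3^k - 1) + 2 = 2·3^(k + 1) - 1,
which is the claimed formula at t = k+1.
This completes the induction.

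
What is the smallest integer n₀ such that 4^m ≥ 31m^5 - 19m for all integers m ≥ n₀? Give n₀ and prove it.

n₀ = 12

At m = 11: 4194304 < 4992372, so the inequality fails and n₀ ≥ 12. We prove 4^m ≥ 31m^5 - 19m for all m ≥ 12.
Base case (m = 12): 4^m = 16777216 and 31m^5 - 19m = 7713564, so 16777216 ≥ 7713564.
Suppose the result is true for m = j, so 4^j ≥ 31j^5 - 19j.
Then 4^(j + 1) = 4·(4^j) ≥ 4·(31j^5 - 19j).
Also, for j ≥ 12 we have 4·(31j^5 - 19j) ≥ 31(j+1)^5 - 19(j+1), since 4·(31j^5 - 19j) − (31(j+1)^5 - 19(j+1)) = 93j^5 - 155j^4 - 310j^3 - 310j^2 - 212j - 12, which is nonnegative for all j ≥ 12.
Combining, 4^(j + 1) ≥ 31(j+1)^5 - 19(j+1).
By the principle of mathematical induction, the result holds for all m ≥ 12.
Hence the smallest such n₀ is 12.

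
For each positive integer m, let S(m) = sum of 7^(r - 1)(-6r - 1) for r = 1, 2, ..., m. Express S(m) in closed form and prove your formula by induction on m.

We claim S(m) = -7^m·m for all m ≥ 1.
When m = 1: S(1) = -7, and the closed form gives -7. They agree.
Inductive step: suppose the statement holds for some r ≥ 1, so S(r) = -7^r·r.
Then S(r+1) = S(r) + (7^r(-6r - 7)) = (-7^r·r) + (7^r(-6r - 7)).
Simplifying, S(r+1) = 7^(r + 1)(-r - 1) = -7^(r+1)·(r+1),
which is the closed form with m = r+1.
By induction, the statement is established for all m ≥ 1.

S(m) = -7^m·m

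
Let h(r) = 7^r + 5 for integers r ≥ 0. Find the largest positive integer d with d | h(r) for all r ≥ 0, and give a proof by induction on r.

Computing the first values: h(0) = 6 and h(1) = 12; gcd(6, 12) = 6, so d ≤ 6.
We prove 6 | 7^r + 5 for all r ≥ 0 by induction on r.
For the base case r = 0: h(0) = 6 = 6·(1), so 6 | h(0).
For the inductive step, assume it holds for an arbitrary k ≥ 0, i.e. 6 | h(k). Then
h(k+1) = 7^(k+1) + 5 = 7·(7^k + 5) - 30 = 7·h(k) - 30. The first term is divisible by 6 by the inductive hypothesis, and -30 is divisible by 6. Hence 6 | h(k+1).
By induction, the statement is established for all r ≥ 0.
Therefore the largest such d is 6.

d = 6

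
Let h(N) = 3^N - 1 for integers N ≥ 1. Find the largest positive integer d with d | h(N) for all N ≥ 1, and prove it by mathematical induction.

d = 2

Computing the first values: h(1) = 2 and h(2) = 8; gcd(2, 8) = 2, so d ≤ 2.
We prove 2 | 3^N - 1 for all N ≥ 1 by induction on N.
Base case (N = 1): h(1) = 2 = 2·(1), so 2 | h(1).
Inductive step: suppose the statement holds for some m ≥ 1, i.e. 2 | h(m). Then
3^{m+1} − 1^{m+1} = 3·3^m − 1·1^m = 3·(3^m − 1^m) + (2)·1^m. The first term is divisible by 2 by the inductive hypothesis, and the second term (2)·1^m is divisible by 2 since 2 | 2. Hence 2 | h(m+1).
By the principle of mathematical induction, the result holds for all N ≥ 1.
Therefore the largest such d is 2.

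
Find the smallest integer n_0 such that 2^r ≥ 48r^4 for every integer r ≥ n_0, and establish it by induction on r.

n_0 = 24

At r = 23: 8388608 < 13432368, so the inequality fails and n_0 ≥ 24. We prove 2^r ≥ 48r^4 for all r ≥ 24.
Base step (r = 24): 2^r = 16777216 and 48r^4 = 15925248, so 16777216 ≥ 15925248.
Inductive step: suppose the statement holds for some i ≥ 24, so 2^i ≥ 48i^4.
Then 2^(i + 1) = 2·(2^i) ≥ 2·(48i^4).
Also, for i ≥ 24 we have 2·(48i^4) ≥ 48(i+1)^4, since 2 ≥ (1 + 1/i)^4 for all i ≥ 24.
Combining, 2^(i + 1) ≥ 48(i+1)^4.
By induction, the statement is established for all r ≥ 24.
Hence the smallest such n_0 is 24.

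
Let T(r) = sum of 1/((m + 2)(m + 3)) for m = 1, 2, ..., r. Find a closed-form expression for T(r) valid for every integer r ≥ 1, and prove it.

T(r) = r/(3(r + 3))

We claim T(r) = r/(3(r + 3)) for all r ≥ 1.
When r = 1: T(1) = 1/12, and the closed form gives 1/12. They agree.
Inductive step: suppose the statement holds for some m ≥ 1, so T(m) = m/(3(m + 3)).
Then T(m+1) = T(m) + (1/((m + 3)(m + 4))) = (m/(3(m + 3))) + (1/((m + 3)(m + 4))).
Simplifying, T(m+1) = (m + 1)/(3(m + 4)) = (m+1)/(3((m+1) + 3)),
which is the closed form with r = m+1.
Hence, by induction on r, the claim holds for every r ≥ 1.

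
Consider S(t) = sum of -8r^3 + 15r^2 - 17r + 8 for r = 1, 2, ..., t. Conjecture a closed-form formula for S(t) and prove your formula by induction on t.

We claim S(t) = -t(2t^3 - t^2 + 3t - 2) for all t ≥ 1.
For the base case t = 1: S(1) = -2, and the closed form gives -2. They agree.
Inductive step: assume the claim holds for t = r, so S(r) = r(-2r^3 + r^2 - 3r + 2).
Then S(r+1) = S(r) + (-8r^3 - 9r^2 - 11r - 2) = (r(-2r^3 + r^2 - 3r + 2)) + (-8r^3 - 9r^2 - 11r - 2).
Simplifying, S(r+1) = -(r + 1)(2r^3 + 5r^2 + 7r + 2) = -(r+1)(2(r+1)^3 - (r+1)^2 + 3(r+1) - 2),
which is the closed form with t = r+1.
Hence, by induction on t, the claim holds for every t ≥ 1.

S(t) = -t(2t^3 - t^2 + 3t - 2)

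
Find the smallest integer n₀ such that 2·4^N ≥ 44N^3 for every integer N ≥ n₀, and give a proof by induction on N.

n₀ = 7

At N = 6: 8192 < 9504, so the inequality fails and n₀ ≥ 7. We prove 2·4^N ≥ 44N^3 for all N ≥ 7.
For the base case N = 7: 2·4^N = 32768 and 44N^3 = 15092, so 32768 ≥ 15092.
For the inductive step, assume it holds for an arbitrary r ≥ 7, so 2·4^r ≥ 44r^3.
Then 2·4^(r + 1) = 4·(2·4^r) ≥ 4·(44r^3).
Also, for r ≥ 7 we have 4·(44r^3) ≥ 44(r+1)^3, since 4 ≥ (1 + 1/r)^3 for all r ≥ 7.
Combining, 2·4^(r + 1) ≥ 44(r+1)^3.
By induction, the statement is established for all N ≥ 7.
Hence the smallest such n₀ is 7.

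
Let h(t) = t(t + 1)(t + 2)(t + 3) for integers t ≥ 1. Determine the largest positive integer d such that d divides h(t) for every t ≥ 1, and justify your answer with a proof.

Computing the first values: h(1) = 24 and h(2) = 120; gcd(24, 120) = 24, so d ≤ 24.
We prove 24 | t(t + 1)(t + 2)(t + 3) for all t ≥ 1 by induction on t.
Base step (t = 1): h(1) = 24 = 24·(1), so 24 | h(1).
For the inductive step, assume it holds for an arbitrary m ≥ 1, i.e. 24 | h(m). Then
h(m+1) − h(m) = (m+1)·(m+2)·(m+3)·(m+4) − m·(m+1)·(m+2)·(m+3) = (m+1)·(m+2)·(m+3)·[(m+4) − m] = 4·(m+1)·(m+2)·(m+3). The product of 3 consecutive integers is divisible by (3)! = 6, so h(m+1) − h(m) is divisible by 4·6 = 24. By the inductive hypothesis 24 | h(m), hence 24 | h(m+1).
Hence, by induction on t, the claim holds for every t ≥ 1.
Therefore the largest such d is 24.

d = 24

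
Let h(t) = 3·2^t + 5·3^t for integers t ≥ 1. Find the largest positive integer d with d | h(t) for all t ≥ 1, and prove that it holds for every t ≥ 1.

Computing the first values: h(1) = 21 and h(2) = 57; gcd(21, 57) = 3, so d ≤ 3.
We prove 3 | 3·2^t + 5·3^t for all t ≥ 1 by induction on t.
Base step (t = 1): h(1) = 21 = 3·(7), so 3 | h(1).
Suppose the result is true for t = r, i.e. 3 | h(r). Then
h(r+1) − 3·h(r) = (3·2^(r+1) + 5·3^(r+1)) − 3·(3·2^r + 5·3^r) = (3)·2^r·(2 − 3) = (-3)·2^r. Since 3 | h(r) by the inductive hypothesis, 3 | 3·h(r); and 3 | -3 since -3 = 3·-1. Therefore 3 | h(r+1).
This completes the induction.
Therefore the largest such d is 3.

d = 3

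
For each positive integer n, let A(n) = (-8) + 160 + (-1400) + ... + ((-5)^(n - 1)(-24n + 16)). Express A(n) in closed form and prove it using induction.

We claim A(n) = 2(-5)^n(2n - 1) + 2 for all n ≥ 1.
Base case (n = 1): A(1) = -8, and the closed form gives -8. They agree.
For the inductive step, assume it holds for an arbitrary r ≥ 1, so A(r) = 2(-5)^r(2r - 1) + 2.
Then A(r+1) = A(r) + ((-5)^r(-24r - 8)) = (2(-5)^r(2r - 1) + 2) + ((-5)^r(-24r - 8)).
Simplifying, A(r+1) = -20(-5)^r·r - 10(-5)^r + 2 = 2(-5)^(r+1)(2(r+1) - 1) + 2,
which is the closed form with n = r+1.
Hence, by induction on n, the claim holds for every n ≥ 1.

A(n) = 2(-5)^n(2n - 1) + 2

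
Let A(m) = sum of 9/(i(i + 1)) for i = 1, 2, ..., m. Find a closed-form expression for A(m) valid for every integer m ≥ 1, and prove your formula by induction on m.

A(m) = 9m/(m + 1)

We claim A(m) = 9m/(m + 1) for all m ≥ 1.
Base case (m = 1): A(1) = 9/2, and the closed form gives 9/2. They agree.
For the inductive step, assume it holds for an arbitrary i ≥ 1, so A(i) = 9i/(i + 1).
Then A(i+1) = A(i) + (9/((i + 1)(i + 2))) = (9i/(i + 1)) + (9/((i + 1)(i + 2))).
Simplifying, A(i+1) = 9(i + 1)/(i + 2) = 9(i+1)/((i+1) + 1),
which is the closed form with m = i+1.
Hence, by induction on m, the claim holds for every m ≥ 1.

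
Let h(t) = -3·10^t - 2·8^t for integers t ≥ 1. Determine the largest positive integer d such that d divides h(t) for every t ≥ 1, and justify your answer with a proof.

Computing the first values: h(1) = -46 and h(2) = -428; gcd(-46, -428) = 2, so d ≤ 2.
We prove 2 | -3·10^t - 2·8^t for all t ≥ 1 by induction on t.
When t = 1: h(1) = -46 = 2·(-23), so 2 | h(1).
Inductive step: assume the claim holds for t = p, i.e. 2 | h(p). Then
h(p+1) − 10·h(p) = (-3·10^(p+1) - 2·8^(p+1)) − 10·(-3·10^p - 2·8^p) = (-2)·8^p·(8 − 10) = (4)·8^p. Since 2 | h(p) by the inductive hypothesis, 2 | 10·h(p); and 2 | 4 since 4 = 2·2. Therefore 2 | h(p+1).
This completes the induction.
Therefore the largest such d is 2.

d = 2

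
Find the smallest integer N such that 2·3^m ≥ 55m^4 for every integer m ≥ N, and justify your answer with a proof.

At m = 12: 1062882 < 1140480, so the inequality fails and N ≥ 13. We prove 2·3^m ≥ 55m^4 for all m ≥ 13.
When m = 13: 2·3^m = 3188646 and 55m^4 = 1570855, so 3188646 ≥ 1570855.
Inductive step: suppose the statement holds for some k ≥ 13, so 2·3^k ≥ 55k^4.
Then 2·3^(k + 1) = 3·(2·3^k) ≥ 3·(55k^4).
Also, for k ≥ 13 we have 3·(55k^4) ≥ 55(k+1)^4, since 3 ≥ (1 + 1/k)^4 for all k ≥ 13.
Combining, 2·3^(k + 1) ≥ 55(k+1)^4.
By the principle of mathematical induction, the result holds for all m ≥ 13.
Hence the smallest such N is 13.

N = 13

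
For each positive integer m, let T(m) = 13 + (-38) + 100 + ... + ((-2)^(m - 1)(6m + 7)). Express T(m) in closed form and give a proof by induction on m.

T(m) = -(-2)^m(2m + 3) + 3

We claim T(m) = -(-2)^m(2m + 3) + 3 for all m ≥ 1.
Base step (m = 1): T(1) = 13, and the closed form gives 13. They agree.
Inductive step: assume the claim holds for m = p, so T(p) = -(-2)^p(2p + 3) + 3.
Then T(p+1) = T(p) + ((-2)^p(6p + 13)) = (-(-2)^p(2p + 3) + 3) + ((-2)^p(6p + 13)).
Simplifying, T(p+1) = 4(-2)^p·p + 10(-2)^p + 3 = -(-2)^(p+1)(2(p+1) + 3) + 3,
which is the closed form with m = p+1.
By induction, the statement is established for all m ≥ 1.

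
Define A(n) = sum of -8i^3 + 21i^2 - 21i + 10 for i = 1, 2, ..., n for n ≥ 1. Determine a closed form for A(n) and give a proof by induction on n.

A(n) = -n(2n - 3)(n^2 + 1)

We claim A(n) = -n(2n - 3)(n^2 + 1) for all n ≥ 1.
Base case (n = 1): A(1) = 2, and the closed form gives 2. They agree.
Suppose the result is true for n = i, so A(i) = i(-2i^3 + 3i^2 - 2i + 3).
Then A(i+1) = A(i) + (-8i^3 - 3i^2 - 3i + 2) = (i(-2i^3 + 3i^2 - 2i + 3)) + (-8i^3 - 3i^2 - 3i + 2).
Simplifying, A(i+1) = -(i + 1)(2i - 1)(i^2 + 2i + 2) = -(i+1)(2(i+1) - 3)((i+1)^2 + 1),
which is the closed form with n = i+1.
By the principle of mathematical induction, the result holds for all n ≥ 1.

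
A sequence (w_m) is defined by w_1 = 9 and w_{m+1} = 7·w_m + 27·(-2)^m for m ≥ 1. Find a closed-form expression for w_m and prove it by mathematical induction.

w_m = -3(-2)^m + 3·7^(m - 1)

Computing the first terms: w_1 = 9, w_2 = 9, w_3 = 171. This suggests w_m = -3(-2)^m + 3·7^(m - 1).
Base case (m = 1): the formula gives 9 = 9 = w_1.
For the inductive step, assume it holds for an arbitrary i ≥ 1, so w_i = -3(-2)^i + 3·7^(i - 1).
Then w_{i+1} = 7·w_i + 27·(-2)^i = 7·(-3(-2)^i + 3·7^(i - 1)) + 27·(-2)^i = -3(-2)^(i + 1) + 3·7^i = -3(-2)^(i+1) + 3·7^((i+1) - 1),
which is the claimed formula at m = i+1.
By the principle of mathematical induction, the result holds for all m ≥ 1.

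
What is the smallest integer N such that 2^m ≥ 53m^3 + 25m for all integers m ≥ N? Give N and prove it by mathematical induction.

At m = 18: 262144 < 309546, so the inequality fails and N ≥ 19. We prove 2^m ≥ 53m^3 + 25m for all m ≥ 19.
When m = 19: 2^m = 524288 and 53m^3 + 25m = 364002, so 524288 ≥ 364002.
Inductive step: suppose the statement holds for some k ≥ 19, so 2^k ≥ 53k^3 + 25k.
Then 2^(k + 1) = 2·(2^k) ≥ 2·(53k^3 + 25k).
Also, for k ≥ 19 we have 2·(53k^3 + 25k) ≥ 53(k+1)^3 + 25(k+1), since 2·(53k^3 + 25k) − (53(k+1)^3 + 25(k+1)) = 53k^3 - 159k^2 - 134k - 78, which is nonnegative for all k ≥ 19.
Combining, 2^(k + 1) ≥ 53(k+1)^3 + 25(k+1).
By induction, the statement is established for all m ≥ 19.
Hence the smallest such N is 19.

N = 19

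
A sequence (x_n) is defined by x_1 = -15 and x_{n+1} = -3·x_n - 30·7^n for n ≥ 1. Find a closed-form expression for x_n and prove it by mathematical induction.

Computing the first terms: x_1 = -15, x_2 = -165, x_3 = -975. This suggests x_n = -2(-3)^n - 3·7^n.
For the base case n = 1: the formula gives -15 = -15 = x_1.
Inductive step: suppose the statement holds for some j ≥ 1, so x_j = -2(-3)^j - 3·7^j.
Then x_{j+1} = -3·x_j - 30·7^j = -3·(-2(-3)^j - 3·7^j) - 30·7^j = -2(-3)^(j + 1) - 3·7^(j + 1),
which is the claimed formula at n = j+1.
Hence, by induction on n, the claim holds for every n ≥ 1.

x_n = -2(-3)^n - 3·7^n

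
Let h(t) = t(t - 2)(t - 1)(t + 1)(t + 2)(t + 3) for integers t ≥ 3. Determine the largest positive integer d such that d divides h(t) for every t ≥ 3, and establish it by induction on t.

Computing the first values: h(3) = 720 and h(4) = 5040; gcd(720, 5040) = 720, so d ≤ 720.
We prove 720 | t(t - 2)(t - 1)(t + 1)(t + 2)(t + 3) for all t ≥ 3 by induction on t.
Base step (t = 3): h(3) = 720 = 720·(1), so 720 | h(3).
For the inductive step, assume it holds for an arbitrary p ≥ 3, i.e. 720 | h(p). Then
h(p+1) − h(p) = (p-1)·p·(p+1)·(p+2)·(p+3)·(p+4) − (p-2)·(p-1)·p·(p+1)·(p+2)·(p+3) = (p-1)·p·(p+1)·(p+2)·(p+3)·[(p+4) − (p-2)] = 6·(p-1)·p·(p+1)·(p+2)·(p+3). The product of 5 consecutive integers is divisible by (5)! = 120, so h(p+1) − h(p) is divisible by 6·120 = 720. By the inductive hypothesis 720 | h(p), hence 720 | h(p+1).
This completes the induction.
Therefore the largest such d is 720.

d = 720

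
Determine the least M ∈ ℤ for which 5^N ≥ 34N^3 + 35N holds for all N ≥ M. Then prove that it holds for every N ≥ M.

At N = 5: 3125 < 4425, so the inequality fails and M ≥ 6. We prove 5^N ≥ 34N^3 + 35N for all N ≥ 6.
Base step (N = 6): 5^N = 15625 and 34N^3 + 35N = 7554, so 15625 ≥ 7554.
For the inductive step, assume it holds for an arbitrary i ≥ 6, so 5^i ≥ 34i^3 + 35i.
Then 5^(i + 1) = 5·(5^i) ≥ 5·(34i^3 + 35i).
Also, for i ≥ 6 we have 5·(34i^3 + 35i) ≥ 34(i+1)^3 + 35(i+1), since 5·(34i^3 + 35i) − (34(i+1)^3 + 35(i+1)) = 136i^3 - 102i^2 + 38i - 69, which is nonnegative for all i ≥ 6.
Combining, 5^(i + 1) ≥ 34(i+1)^3 + 35(i+1).
Hence, by induction on N, the claim holds for every N ≥ 6.
Hence the smallest such M is 6.

M = 6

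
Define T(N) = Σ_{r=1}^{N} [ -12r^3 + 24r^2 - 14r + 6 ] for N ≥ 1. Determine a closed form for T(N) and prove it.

We claim T(N) = -N(3N^3 - 2N^2 - 2N - 3) for all N ≥ 1.
Base step (N = 1): T(1) = 4, and the closed form gives 4. They agree.
Inductive step: suppose the statement holds for some r ≥ 1, so T(r) = r(-3r^3 + 2r^2 + 2r + 3).
Then T(r+1) = T(r) + (-12r^3 - 12r^2 - 2r + 4) = (r(-3r^3 + 2r^2 + 2r + 3)) + (-12r^3 - 12r^2 - 2r + 4).
Simplifying, T(r+1) = -(r + 1)(3r^3 + 7r^2 + 3r - 4) = -(r+1)(3(r+1)^3 - 2(r+1)^2 - 2(r+1) - 3),
which is the closed form with N = r+1.
Hence, by induction on N, the claim holds for every N ≥ 1.

T(N) = -N(3N^3 - 2N^2 - 2N - 3)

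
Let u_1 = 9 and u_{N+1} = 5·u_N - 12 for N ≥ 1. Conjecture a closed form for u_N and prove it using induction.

Computing the first terms: u_1 = 9, u_2 = 33, u_3 = 153. This suggests u_N = 6·5^(N - 1) + 3.
When N = 1: the formula gives 9 = 9 = u_1.
Inductive step: suppose the statement holds for some i ≥ 1, so u_i = 6·5^(i - 1) + 3.
Then u_{i+1} = 5·u_i - 12 = 5·(6·5^(i - 1) + 3) - 12 = 6·5^i + 3 = 6·5^((i+1) - 1) + 3,
which is the claimed formula at N = i+1.
This completes the induction.

u_N = 6·5^(N - 1) + 3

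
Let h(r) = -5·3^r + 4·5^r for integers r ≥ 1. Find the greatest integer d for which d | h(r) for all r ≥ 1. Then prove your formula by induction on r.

d = 5

Computing the first values: h(1) = 5 and h(2) = 55; gcd(5, 55) = 5, so d ≤ 5.
We prove 5 | -5·3^r + 4·5^r for all r ≥ 1 by induction on r.
When r = 1: h(1) = 5 = 5·(1), so 5 | h(1).
Inductive step: suppose the statement holds for some p ≥ 1, i.e. 5 | h(p). Then
h(p+1) − 5·h(p) = (-5·3^(p+1) + 4·5^(p+1)) − 5·(-5·3^p + 4·5^p) = (-5)·3^p·(3 − 5) = (10)·3^p. Since 5 | h(p) by the inductive hypothesis, 5 | 5·h(p); and 5 | 10 since 10 = 5·2. Therefore 5 | h(p+1).
By the principle of mathematical induction, the result holds for all r ≥ 1.
Therefore the largest such d is 5.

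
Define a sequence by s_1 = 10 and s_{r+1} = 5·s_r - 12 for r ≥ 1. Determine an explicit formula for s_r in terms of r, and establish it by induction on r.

s_r = 7·5^(r - 1) + 3

Computing the first terms: s_1 = 10, s_2 = 38, s_3 = 178. This suggests s_r = 7·5^(r - 1) + 3.
For the base case r = 1: the formula gives 10 = 10 = s_1.
Inductive step: suppose the statement holds for some k ≥ 1, so s_k = 7·5^(k - 1) + 3.
Then s_{k+1} = 5·s_k - 12 = 5·(7·5^(k - 1) + 3) - 12 = 7·5^k + 3 = 7·5^((k+1) - 1) + 3,
which is the claimed formula at r = k+1.
Hence, by induction on r, the claim holds for every r ≥ 1.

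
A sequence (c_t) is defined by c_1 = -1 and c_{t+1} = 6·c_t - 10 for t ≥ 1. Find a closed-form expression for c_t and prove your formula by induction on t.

Computing the first terms: c_1 = -1, c_2 = -16, c_3 = -106. This suggests c_t = -3·6^(t - 1) + 2.
For the base case t = 1: the formula gives -1 = -1 = c_1.
Suppose the result is true for t = k, so c_k = -3·6^(k - 1) + 2.
Then c_{k+1} = 6·c_k - 10 = 6·(-3·6^(k - 1) + 2) - 10 = -3·6^k + 2 = -3·6^((k+1) - 1) + 2,
which is the claimed formula at t = k+1.
By induction, the statement is established for all t ≥ 1.

c_t = -3·6^(t - 1) + 2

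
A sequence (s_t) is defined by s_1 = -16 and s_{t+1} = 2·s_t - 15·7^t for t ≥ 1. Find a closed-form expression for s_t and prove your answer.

s_t = 5·2^(t - 1) - 3·7^t

Computing the first terms: s_1 = -16, s_2 = -137, s_3 = -1009. This suggests s_t = 5·2^(t - 1) - 3·7^t.
Base step (t = 1): the formula gives -16 = -16 = s_1.
Inductive step: assume the claim holds for t = m, so s_m = 5·2^(m - 1) - 3·7^m.
Then s_{m+1} = 2·s_m - 15·7^m = 2·(5·2^(m - 1) - 3·7^m) - 15·7^m = 5·2^m - 3·7^(m + 1) = 5·2^((m+1) - 1) - 3·7^(m+1),
which is the claimed formula at t = m+1.
This completes the induction.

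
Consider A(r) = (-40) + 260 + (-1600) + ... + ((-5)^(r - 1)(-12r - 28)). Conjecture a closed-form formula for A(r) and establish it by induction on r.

We claim A(r) = (-5)^r(2r + 5) - 5 for all r ≥ 1.
When r = 1: A(1) = -40, and the closed form gives -40. They agree.
Inductive step: assume the claim holds for r = j, so A(j) = (-5)^j(2j + 5) - 5.
Then A(j+1) = A(j) + ((-5)^j(-12j - 40)) = ((-5)^j(2j + 5) - 5) + ((-5)^j(-12j - 40)).
Simplifying, A(j+1) = -10(-5)^j·j - 35(-5)^j - 5 = (-5)^(j+1)(2(j+1) + 5) - 5,
which is the closed form with r = j+1.
By induction, the statement is established for all r ≥ 1.

A(r) = (-5)^r(2r + 5) - 5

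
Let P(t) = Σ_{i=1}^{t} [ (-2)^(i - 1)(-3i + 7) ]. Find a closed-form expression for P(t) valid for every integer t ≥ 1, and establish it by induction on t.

P(t) = (-2)^t(t - 2) + 2

We claim P(t) = (-2)^t(t - 2) + 2 for all t ≥ 1.
Base case (t = 1): P(1) = 4, and the closed form gives 4. They agree.
For the inductive step, assume it holds for an arbitrary i ≥ 1, so P(i) = (-2)^i(i - 2) + 2.
Then P(i+1) = P(i) + ((-2)^i(-3i + 4)) = ((-2)^i(i - 2) + 2) + ((-2)^i(-3i + 4)).
Simplifying, P(i+1) = -2(-2)^i·i + 2(-2)^i + 2 = (-2)^(i+1)((i+1) - 2) + 2,
which is the closed form with t = i+1.
Hence, by induction on t, the claim holds for every t ≥ 1.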